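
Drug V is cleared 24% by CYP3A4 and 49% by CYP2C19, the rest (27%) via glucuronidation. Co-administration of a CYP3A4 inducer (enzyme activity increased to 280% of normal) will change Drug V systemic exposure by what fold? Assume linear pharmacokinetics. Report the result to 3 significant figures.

0.698

The CYP3A4 pathway (24% of clearance) increases to 2.8× activity: 0.24 × 2.8 = 0.672.
CYP2C19 (49%) and the residual 27% are unaffected.
New clearance relative to baseline: 0.672 + 0.49 + 0.27 = 1.432.
Systemic exposure ratio = CL_old/CL_new = 1 / 1.432 = 0.698.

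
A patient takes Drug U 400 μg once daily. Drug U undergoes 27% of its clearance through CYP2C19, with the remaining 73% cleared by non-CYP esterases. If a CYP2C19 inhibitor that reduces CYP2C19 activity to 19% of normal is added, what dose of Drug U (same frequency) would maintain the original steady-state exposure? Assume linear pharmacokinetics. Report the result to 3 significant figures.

313 μg

CYP2C19: 0.27 × 0.19 = 0.0513
Other: 0.73 (unchanged)
CL_new/CL_old = 0.0513 + 0.73 = 0.7813.
Css,avg = (dose rate)/CL, so holding Css fixed requires dose ∝ CL: 400 × 0.7813 = 313 μg.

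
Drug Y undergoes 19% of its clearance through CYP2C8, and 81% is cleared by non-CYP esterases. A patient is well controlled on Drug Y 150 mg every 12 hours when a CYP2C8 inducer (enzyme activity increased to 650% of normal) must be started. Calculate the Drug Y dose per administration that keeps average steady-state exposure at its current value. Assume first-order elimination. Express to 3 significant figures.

307 mg

The CYP2C8 pathway (19% of clearance) rises to 6.5× activity: 0.19 × 6.5 = 1.235.
Non-CYP routes (81%) are unchanged.
CL_new/CL_old = 1.235 + 0.81 = 2.045.
Exposure is unchanged when dose changes in proportion to clearance. New dose = 150 mg × 2.045 = 307 mg.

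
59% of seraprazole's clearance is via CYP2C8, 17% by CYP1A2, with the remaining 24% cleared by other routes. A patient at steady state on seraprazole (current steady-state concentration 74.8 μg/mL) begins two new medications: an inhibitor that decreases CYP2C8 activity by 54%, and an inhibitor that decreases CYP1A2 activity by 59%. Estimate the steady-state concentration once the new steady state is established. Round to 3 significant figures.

The CYP2C8 pathway (59% of clearance) drops to 0.46× activity: 0.59 × 0.46 = 0.2714.
The CYP1A2 pathway (17% of clearance) drops to 0.41× activity: 0.17 × 0.41 = 0.0697.
Non-CYP routes (24%) are unchanged.
New clearance relative to baseline: 0.2714 + 0.0697 + 0.24 = 0.5811.
New steady-state concentration = 74.8 / 0.5811 = 129 μg/mL (concentration scales inversely with clearance).

129 μg/mL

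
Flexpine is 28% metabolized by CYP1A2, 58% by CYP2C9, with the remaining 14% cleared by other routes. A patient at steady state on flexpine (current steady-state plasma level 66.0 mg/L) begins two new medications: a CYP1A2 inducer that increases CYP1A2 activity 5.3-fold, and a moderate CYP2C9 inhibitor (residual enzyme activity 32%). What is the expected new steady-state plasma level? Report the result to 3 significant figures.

CYP1A2: 0.28 × 5.3 = 1.484
CYP2C9: 0.58 × 0.32 = 0.1856
Other: 0.14 (unchanged)
New clearance relative to baseline: 1.484 + 0.1856 + 0.14 = 1.8096.
New steady-state plasma level = 66.0 / 1.8096 = 36.5 mg/L (concentration scales inversely with clearance).

36.5 mg/L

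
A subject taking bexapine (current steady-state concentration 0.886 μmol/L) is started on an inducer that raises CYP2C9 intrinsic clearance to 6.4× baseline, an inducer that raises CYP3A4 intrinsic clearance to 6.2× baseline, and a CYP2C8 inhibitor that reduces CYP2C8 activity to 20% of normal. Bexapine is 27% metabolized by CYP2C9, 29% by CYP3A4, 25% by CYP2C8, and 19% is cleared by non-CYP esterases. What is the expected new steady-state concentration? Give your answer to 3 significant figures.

0.235 μmol/L

The CYP2C9 pathway (27% of clearance) rises to 6.4× activity: 0.27 × 6.4 = 1.728.
The CYP3A4 pathway (29% of clearance) is boosted to 6.2× activity: 0.29 × 6.2 = 1.798.
The CYP2C8 pathway (25% of clearance) falls to 0.2× activity: 0.25 × 0.2 = 0.05.
Non-CYP routes (19%) are unchanged.
CL_new/CL_old = 1.728 + 1.798 + 0.05 + 0.19 = 3.766.
New steady-state concentration = 0.886 / 3.766 = 0.235 μmol/L (concentration scales inversely with clearance).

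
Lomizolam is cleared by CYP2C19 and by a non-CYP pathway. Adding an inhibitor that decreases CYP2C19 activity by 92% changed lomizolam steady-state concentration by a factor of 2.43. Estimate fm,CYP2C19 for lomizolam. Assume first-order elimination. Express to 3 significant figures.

Let x = fm,CYP2C19. Because steady-state concentration ∝ 1/CL, relative clearance fell to 1/2.43 = 0.4115.
Setting x·0.08 + (1 − x) = 0.4115 and solving: x = (0.4115 − 1)/(0.08 − 1) = 0.640.

0.640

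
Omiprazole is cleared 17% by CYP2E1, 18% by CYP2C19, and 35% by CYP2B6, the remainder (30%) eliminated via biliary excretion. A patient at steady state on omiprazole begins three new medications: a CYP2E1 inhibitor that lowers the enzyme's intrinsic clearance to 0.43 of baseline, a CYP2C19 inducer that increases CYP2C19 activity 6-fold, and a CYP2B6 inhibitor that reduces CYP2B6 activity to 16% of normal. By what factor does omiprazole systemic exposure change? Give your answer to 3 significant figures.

The CYP2E1 pathway (17% of clearance) drops to 0.43× activity: 0.17 × 0.43 = 0.0731.
The CYP2C19 pathway (18% of clearance) is boosted to 6× activity: 0.18 × 6 = 1.08.
The CYP2B6 pathway (35% of clearance) is reduced to 0.16× activity: 0.35 × 0.16 = 0.056.
The remaining 30% of clearance is unaffected.
CL_new/CL_old = 0.0731 + 1.08 + 0.056 + 0.3 = 1.5091.
Net systemic exposure ratio = 1 / 1.5091 = 0.663.

0.663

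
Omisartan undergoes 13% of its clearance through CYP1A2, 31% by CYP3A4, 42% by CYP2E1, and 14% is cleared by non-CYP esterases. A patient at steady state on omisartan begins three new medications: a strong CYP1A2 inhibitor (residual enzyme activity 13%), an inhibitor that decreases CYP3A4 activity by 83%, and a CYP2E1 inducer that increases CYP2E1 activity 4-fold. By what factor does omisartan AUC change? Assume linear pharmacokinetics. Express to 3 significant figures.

0.529

CYP1A2: 0.13 × 0.13 = 0.0169
CYP3A4: 0.31 × 0.17 = 0.0527
CYP2E1: 0.42 × 4 = 1.68
Other: 0.14 (unchanged)
Relative clearance = 0.0169 + 0.0527 + 1.68 + 0.14 = 1.8896.
AUC ∝ 1/CL: fold-change = 1 / 1.8896 = 0.529.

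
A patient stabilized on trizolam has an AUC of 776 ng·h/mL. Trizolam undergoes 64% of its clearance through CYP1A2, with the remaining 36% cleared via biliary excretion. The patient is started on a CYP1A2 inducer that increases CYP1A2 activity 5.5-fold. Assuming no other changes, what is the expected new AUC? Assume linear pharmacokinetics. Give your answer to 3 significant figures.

200 ng·h/mL

CYP1A2: 0.64 × 5.5 = 3.52
Other: 0.36 (unchanged)
CL_new/CL_old = 3.52 + 0.36 = 3.88.
With dosing unchanged, AUC scales as 1/CL: 776 / 3.88 = 200 ng·h/mL.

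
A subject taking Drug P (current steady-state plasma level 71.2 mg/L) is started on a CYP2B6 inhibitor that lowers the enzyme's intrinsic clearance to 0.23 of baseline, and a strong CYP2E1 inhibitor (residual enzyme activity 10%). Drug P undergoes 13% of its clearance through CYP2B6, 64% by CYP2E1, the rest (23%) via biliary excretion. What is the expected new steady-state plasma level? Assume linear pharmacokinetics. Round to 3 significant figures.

The CYP2B6 pathway (13% of clearance) drops to 0.23× activity: 0.13 × 0.23 = 0.0299.
The CYP2E1 pathway (64% of clearance) drops to 0.1× activity: 0.64 × 0.1 = 0.064.
Non-CYP routes (23%) are unchanged.
Relative clearance = 0.0299 + 0.064 + 0.23 = 0.3239.
Dividing the baseline by the relative clearance: 71.2 / 0.3239 = 220 mg/L.

220 mg/L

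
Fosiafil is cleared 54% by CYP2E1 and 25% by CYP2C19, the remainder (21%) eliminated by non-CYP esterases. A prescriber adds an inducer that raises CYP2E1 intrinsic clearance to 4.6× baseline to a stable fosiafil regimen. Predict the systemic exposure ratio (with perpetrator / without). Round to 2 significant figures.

The CYP2E1 pathway (54% of clearance) rises to 4.6× activity: 0.54 × 4.6 = 2.484.
CYP2C19 (25%) and the residual 21% are unaffected.
Relative clearance = 2.484 + 0.25 + 0.21 = 2.944.
Systemic exposure is inversely proportional to clearance, so the fold-change is 1 / 2.944 = 0.34.

0.34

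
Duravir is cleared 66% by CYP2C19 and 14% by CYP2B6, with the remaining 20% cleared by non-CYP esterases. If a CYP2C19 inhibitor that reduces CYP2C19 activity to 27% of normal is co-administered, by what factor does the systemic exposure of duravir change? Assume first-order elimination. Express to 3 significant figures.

1.93

The CYP2C19 pathway (66% of clearance) is reduced to 0.27× activity: 0.66 × 0.27 = 0.1782.
CYP2B6 (14%) and the residual 20% are unaffected.
New clearance relative to baseline: 0.1782 + 0.14 + 0.2 = 0.5182.
Systemic exposure ratio = CL_old/CL_new = 1 / 0.5182 = 1.93.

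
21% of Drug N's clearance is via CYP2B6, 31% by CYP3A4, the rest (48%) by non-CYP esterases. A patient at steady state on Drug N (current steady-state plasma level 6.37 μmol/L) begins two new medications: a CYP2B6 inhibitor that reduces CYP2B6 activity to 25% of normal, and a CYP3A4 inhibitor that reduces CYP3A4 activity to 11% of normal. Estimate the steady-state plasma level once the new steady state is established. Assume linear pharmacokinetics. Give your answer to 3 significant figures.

CYP2B6: 0.21 × 0.25 = 0.0525
CYP3A4: 0.31 × 0.11 = 0.0341
Other: 0.48 (unchanged)
Relative clearance = 0.0525 + 0.0341 + 0.48 = 0.5666.
Steady-state plasma level ∝ 1/CL: new value = 6.37 / 0.5666 = 11.2 μmol/L.

11.2 μmol/L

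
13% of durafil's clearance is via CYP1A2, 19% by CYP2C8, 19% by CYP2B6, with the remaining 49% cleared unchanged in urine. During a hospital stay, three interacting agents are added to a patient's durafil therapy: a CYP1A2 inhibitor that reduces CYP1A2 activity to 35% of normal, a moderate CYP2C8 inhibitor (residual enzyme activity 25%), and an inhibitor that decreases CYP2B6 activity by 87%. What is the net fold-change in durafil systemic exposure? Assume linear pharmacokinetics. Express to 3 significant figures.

1.65

CYP1A2: 0.13 × 0.35 = 0.0455
CYP2C8: 0.19 × 0.25 = 0.0475
CYP2B6: 0.19 × 0.13 = 0.0247
Other: 0.49 (unchanged)
New clearance relative to baseline: 0.0455 + 0.0475 + 0.0247 + 0.49 = 0.6077.
Net systemic exposure ratio = 1 / 0.6077 = 1.65.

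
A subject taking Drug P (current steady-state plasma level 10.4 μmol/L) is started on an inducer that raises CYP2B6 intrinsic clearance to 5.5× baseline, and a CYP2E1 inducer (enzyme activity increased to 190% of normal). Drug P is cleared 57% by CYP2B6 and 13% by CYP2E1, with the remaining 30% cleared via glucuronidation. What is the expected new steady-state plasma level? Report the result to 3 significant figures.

2.82 μmol/L

The CYP2B6 pathway (57% of clearance) is boosted to 5.5× activity: 0.57 × 5.5 = 3.135.
The CYP2E1 pathway (13% of clearance) rises to 1.9× activity: 0.13 × 1.9 = 0.247.
The remaining 30% of clearance is unaffected.
New clearance relative to baseline: 3.135 + 0.247 + 0.3 = 3.682.
Steady-state plasma level ∝ 1/CL: new value = 10.4 / 3.682 = 2.82 μmol/L.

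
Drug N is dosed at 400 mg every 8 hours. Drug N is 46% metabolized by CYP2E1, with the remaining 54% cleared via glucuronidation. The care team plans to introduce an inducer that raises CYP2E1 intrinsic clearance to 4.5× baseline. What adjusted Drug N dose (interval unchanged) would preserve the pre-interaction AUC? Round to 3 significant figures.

The CYP2E1 pathway (46% of clearance) is boosted to 4.5× activity: 0.46 × 4.5 = 2.07.
The remaining 54% of clearance is unaffected.
New clearance relative to baseline: 2.07 + 0.54 = 2.61.
Exposure is unchanged when dose changes in proportion to clearance. New dose = 400 mg × 2.61 = 1.04 × 10³ mg.

1.04 × 10³ mg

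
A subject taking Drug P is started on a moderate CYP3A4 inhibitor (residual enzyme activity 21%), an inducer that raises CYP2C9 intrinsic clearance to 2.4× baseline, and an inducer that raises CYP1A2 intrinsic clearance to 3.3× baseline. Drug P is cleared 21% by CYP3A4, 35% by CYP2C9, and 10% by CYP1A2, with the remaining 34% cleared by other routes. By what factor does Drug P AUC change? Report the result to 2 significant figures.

The CYP3A4 pathway (21% of clearance) drops to 0.21× activity: 0.21 × 0.21 = 0.0441.
The CYP2C9 pathway (35% of clearance) rises to 2.4× activity: 0.35 × 2.4 = 0.84.
The CYP1A2 pathway (10% of clearance) increases to 3.3× activity: 0.1 × 3.3 = 0.33.
The remaining 34% of clearance is unaffected.
CL_new/CL_old = 0.0441 + 0.84 + 0.33 + 0.34 = 1.5541.
AUC ∝ 1/CL: fold-change = 1 / 1.5541 = 0.64.

0.64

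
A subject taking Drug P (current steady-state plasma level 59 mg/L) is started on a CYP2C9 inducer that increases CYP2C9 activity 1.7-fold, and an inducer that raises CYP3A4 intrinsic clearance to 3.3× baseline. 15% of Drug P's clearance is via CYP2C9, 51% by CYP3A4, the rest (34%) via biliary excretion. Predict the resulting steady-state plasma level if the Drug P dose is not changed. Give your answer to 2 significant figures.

26 mg/L

CYP2C9: 0.15 × 1.7 = 0.255
CYP3A4: 0.51 × 3.3 = 1.683
Other: 0.34 (unchanged)
New clearance relative to baseline: 0.255 + 1.683 + 0.34 = 2.278.
Dividing the baseline by the relative clearance: 59 / 2.278 = 26 mg/L.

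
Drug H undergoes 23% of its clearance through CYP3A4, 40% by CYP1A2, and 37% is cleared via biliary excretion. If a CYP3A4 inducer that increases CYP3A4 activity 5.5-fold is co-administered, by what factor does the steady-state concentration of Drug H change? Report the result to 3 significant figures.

0.491

CYP3A4: 0.23 × 5.5 = 1.265
CYP1A2: 0.4 (unchanged)
Other: 0.37 (unchanged)
New clearance relative to baseline: 1.265 + 0.4 + 0.37 = 2.035.
Steady-state concentration is inversely proportional to clearance, so the fold-change is 1 / 2.035 = 0.491.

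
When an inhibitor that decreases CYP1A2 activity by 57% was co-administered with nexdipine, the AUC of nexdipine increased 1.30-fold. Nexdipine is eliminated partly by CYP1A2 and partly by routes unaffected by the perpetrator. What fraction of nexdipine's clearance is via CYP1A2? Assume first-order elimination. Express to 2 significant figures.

Write x for the fraction cleared via CYP1A2. The observed AUC change means clearance fell to 1/1.30 = 0.7692 of baseline.
Only the CYP1A2 route changed, so 0.7692 = x·0.43 + (1 − x), giving x = 0.40.

0.40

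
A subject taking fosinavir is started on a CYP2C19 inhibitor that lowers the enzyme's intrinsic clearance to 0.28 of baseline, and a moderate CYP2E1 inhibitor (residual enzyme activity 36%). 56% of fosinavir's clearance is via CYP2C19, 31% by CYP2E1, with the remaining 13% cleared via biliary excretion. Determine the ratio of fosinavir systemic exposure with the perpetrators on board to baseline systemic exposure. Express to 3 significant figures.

The CYP2C19 pathway (56% of clearance) falls to 0.28× activity: 0.56 × 0.28 = 0.1568.
The CYP2E1 pathway (31% of clearance) falls to 0.36× activity: 0.31 × 0.36 = 0.1116.
Non-CYP routes (13%) are unchanged.
CL_new/CL_old = 0.1568 + 0.1116 + 0.13 = 0.3984.
Net systemic exposure ratio = 1 / 0.3984 = 2.51.

2.51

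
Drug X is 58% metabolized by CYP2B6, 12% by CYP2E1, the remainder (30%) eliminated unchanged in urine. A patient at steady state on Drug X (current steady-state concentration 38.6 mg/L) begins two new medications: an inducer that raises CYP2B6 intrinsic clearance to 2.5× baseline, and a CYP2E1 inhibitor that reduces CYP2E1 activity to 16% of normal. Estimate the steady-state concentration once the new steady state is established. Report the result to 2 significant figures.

22 mg/L

CYP2B6: 0.58 × 2.5 = 1.45
CYP2E1: 0.12 × 0.16 = 0.0192
Other: 0.3 (unchanged)
Relative clearance = 1.45 + 0.0192 + 0.3 = 1.7692.
New steady-state concentration = 38.6 / 1.7692 = 22 mg/L (concentration scales inversely with clearance).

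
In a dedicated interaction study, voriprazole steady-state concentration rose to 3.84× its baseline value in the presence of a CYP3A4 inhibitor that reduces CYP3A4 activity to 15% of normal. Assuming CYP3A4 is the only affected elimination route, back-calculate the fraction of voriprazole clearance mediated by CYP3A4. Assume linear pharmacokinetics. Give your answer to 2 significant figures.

0.87

Write x for the fraction cleared via CYP3A4. The observed steady-state concentration change means clearance fell to 1/3.84 = 0.2604 of baseline.
Only the CYP3A4 route changed, so 0.2604 = x·0.15 + (1 − x), giving x = 0.87.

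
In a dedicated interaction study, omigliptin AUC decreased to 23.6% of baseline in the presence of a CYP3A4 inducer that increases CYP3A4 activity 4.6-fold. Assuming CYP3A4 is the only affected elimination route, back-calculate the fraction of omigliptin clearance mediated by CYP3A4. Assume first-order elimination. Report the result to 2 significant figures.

0.90

Let fm be the CYP3A4 fraction. New clearance relative to baseline = fm × 4.6 + (1 − fm).
AUC ratio = 1 / (new CL fraction), so new CL fraction = 1 / 0.236 = 4.237.
fm × 4.6 + 1 − fm = 4.237  ⇒  fm × (4.6 − 1) = 3.237  ⇒  fm = 0.90.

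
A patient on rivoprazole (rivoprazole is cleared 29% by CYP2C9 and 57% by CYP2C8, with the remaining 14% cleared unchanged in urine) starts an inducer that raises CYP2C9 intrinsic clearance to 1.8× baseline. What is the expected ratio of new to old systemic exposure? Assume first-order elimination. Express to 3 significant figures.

0.812

The CYP2C9 pathway (29% of clearance) increases to 1.8× activity: 0.29 × 1.8 = 0.522.
CYP2C8 (57%) and the residual 14% are unaffected.
CL_new/CL_old = 0.522 + 0.57 + 0.14 = 1.232.
Since systemic exposure ∝ 1/CL, the ratio is 1 / 1.232 = 0.812.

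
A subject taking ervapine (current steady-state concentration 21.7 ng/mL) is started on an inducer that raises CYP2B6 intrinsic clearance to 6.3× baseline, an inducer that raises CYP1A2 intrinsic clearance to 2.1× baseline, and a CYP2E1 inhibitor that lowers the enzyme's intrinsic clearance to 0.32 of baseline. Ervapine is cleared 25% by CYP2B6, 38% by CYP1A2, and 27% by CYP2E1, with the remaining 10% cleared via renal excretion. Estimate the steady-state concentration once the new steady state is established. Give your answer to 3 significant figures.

The CYP2B6 pathway (25% of clearance) is boosted to 6.3× activity: 0.25 × 6.3 = 1.575.
The CYP1A2 pathway (38% of clearance) is boosted to 2.1× activity: 0.38 × 2.1 = 0.798.
The CYP2E1 pathway (27% of clearance) drops to 0.32× activity: 0.27 × 0.32 = 0.0864.
The remaining 10% of clearance is unaffected.
New clearance relative to baseline: 1.575 + 0.798 + 0.0864 + 0.1 = 2.5594.
Steady-state concentration ∝ 1/CL: new value = 21.7 / 2.5594 = 8.48 ng/mL.

8.48 ng/mL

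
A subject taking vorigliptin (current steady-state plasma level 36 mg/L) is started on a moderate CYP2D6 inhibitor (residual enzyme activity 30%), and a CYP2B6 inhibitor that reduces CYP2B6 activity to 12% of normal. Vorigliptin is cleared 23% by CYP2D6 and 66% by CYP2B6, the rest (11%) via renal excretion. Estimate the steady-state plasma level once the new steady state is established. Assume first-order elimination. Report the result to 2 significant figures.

The CYP2D6 pathway (23% of clearance) falls to 0.3× activity: 0.23 × 0.3 = 0.069.
The CYP2B6 pathway (66% of clearance) is reduced to 0.12× activity: 0.66 × 0.12 = 0.0792.
The remaining 11% of clearance is unaffected.
CL_new/CL_old = 0.069 + 0.0792 + 0.11 = 0.2582.
Dividing the baseline by the relative clearance: 36 / 0.2582 = 1.4 × 10² mg/L.

1.4 × 10² mg/L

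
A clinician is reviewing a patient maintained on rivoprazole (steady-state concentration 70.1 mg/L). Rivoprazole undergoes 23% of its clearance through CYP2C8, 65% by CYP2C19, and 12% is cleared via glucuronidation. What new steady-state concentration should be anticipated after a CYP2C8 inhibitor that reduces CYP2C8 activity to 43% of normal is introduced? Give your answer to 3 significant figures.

The CYP2C8 pathway (23% of clearance) drops to 0.43× activity: 0.23 × 0.43 = 0.0989.
CYP2C19 (65%) and the residual 12% are unaffected.
Relative clearance = 0.0989 + 0.65 + 0.12 = 0.8689.
With dosing unchanged, steady-state concentration scales as 1/CL: 70.1 / 0.8689 = 80.7 mg/L.

80.7 mg/L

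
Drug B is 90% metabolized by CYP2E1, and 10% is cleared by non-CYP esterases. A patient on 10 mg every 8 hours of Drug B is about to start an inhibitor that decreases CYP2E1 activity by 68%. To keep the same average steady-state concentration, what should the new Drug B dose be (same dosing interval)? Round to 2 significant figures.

3.9 mg

The CYP2E1 pathway (90% of clearance) drops to 0.32× activity: 0.9 × 0.32 = 0.288.
Non-CYP routes (10%) are unchanged.
Relative clearance = 0.288 + 0.1 = 0.388.
Exposure is unchanged when dose changes in proportion to clearance. New dose = 10 mg × 0.388 = 3.9 mg.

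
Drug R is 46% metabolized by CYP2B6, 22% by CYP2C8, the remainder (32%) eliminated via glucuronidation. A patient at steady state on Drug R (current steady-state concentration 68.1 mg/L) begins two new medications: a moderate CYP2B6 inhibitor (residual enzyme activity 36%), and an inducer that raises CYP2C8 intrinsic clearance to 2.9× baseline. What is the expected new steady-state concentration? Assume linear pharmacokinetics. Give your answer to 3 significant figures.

60.6 mg/L

The CYP2B6 pathway (46% of clearance) drops to 0.36× activity: 0.46 × 0.36 = 0.1656.
The CYP2C8 pathway (22% of clearance) increases to 2.9× activity: 0.22 × 2.9 = 0.638.
The remaining 32% of clearance is unaffected.
CL_new/CL_old = 0.1656 + 0.638 + 0.32 = 1.1236.
Steady-state concentration ∝ 1/CL: new value = 68.1 / 1.1236 = 60.6 mg/L.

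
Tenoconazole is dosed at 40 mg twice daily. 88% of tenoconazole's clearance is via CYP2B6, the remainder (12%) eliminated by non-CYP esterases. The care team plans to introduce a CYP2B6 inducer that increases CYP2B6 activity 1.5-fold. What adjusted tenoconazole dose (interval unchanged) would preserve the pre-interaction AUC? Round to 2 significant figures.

The CYP2B6 pathway (88% of clearance) rises to 1.5× activity: 0.88 × 1.5 = 1.32.
Non-CYP routes (12%) are unchanged.
Relative clearance = 1.32 + 0.12 = 1.44.
To maintain the same steady-state level, dose must scale with clearance: new dose = 40 × 1.44 = 58 mg.

58 mg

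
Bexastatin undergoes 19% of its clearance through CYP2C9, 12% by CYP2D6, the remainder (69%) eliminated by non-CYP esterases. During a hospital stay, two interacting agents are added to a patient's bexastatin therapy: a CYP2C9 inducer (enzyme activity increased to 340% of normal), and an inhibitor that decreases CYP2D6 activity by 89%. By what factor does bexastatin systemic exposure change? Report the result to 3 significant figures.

The CYP2C9 pathway (19% of clearance) increases to 3.4× activity: 0.19 × 3.4 = 0.646.
The CYP2D6 pathway (12% of clearance) is reduced to 0.11× activity: 0.12 × 0.11 = 0.0132.
Non-CYP routes (69%) are unchanged.
New clearance relative to baseline: 0.646 + 0.0132 + 0.69 = 1.3492.
Net systemic exposure ratio = 1 / 1.3492 = 0.741.

0.741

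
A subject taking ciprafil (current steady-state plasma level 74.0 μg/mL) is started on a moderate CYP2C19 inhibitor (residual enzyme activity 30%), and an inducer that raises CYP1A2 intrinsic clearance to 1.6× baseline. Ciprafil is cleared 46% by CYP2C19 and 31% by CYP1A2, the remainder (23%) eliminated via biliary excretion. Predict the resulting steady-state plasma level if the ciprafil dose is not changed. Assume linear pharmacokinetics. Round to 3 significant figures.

85.6 μg/mL

The CYP2C19 pathway (46% of clearance) falls to 0.3× activity: 0.46 × 0.3 = 0.138.
The CYP1A2 pathway (31% of clearance) increases to 1.6× activity: 0.31 × 1.6 = 0.496.
Non-CYP routes (23%) are unchanged.
Relative clearance = 0.138 + 0.496 + 0.23 = 0.864.
Dividing the baseline by the relative clearance: 74.0 / 0.864 = 85.6 μg/mL.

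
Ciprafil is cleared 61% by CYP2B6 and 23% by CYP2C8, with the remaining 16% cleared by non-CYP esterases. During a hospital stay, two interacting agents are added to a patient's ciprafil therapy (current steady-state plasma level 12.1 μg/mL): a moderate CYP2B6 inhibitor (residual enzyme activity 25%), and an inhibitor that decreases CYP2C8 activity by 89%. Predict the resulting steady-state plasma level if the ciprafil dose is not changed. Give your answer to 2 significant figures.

36 μg/mL

The CYP2B6 pathway (61% of clearance) drops to 0.25× activity: 0.61 × 0.25 = 0.1525.
The CYP2C8 pathway (23% of clearance) is reduced to 0.11× activity: 0.23 × 0.11 = 0.0253.
Non-CYP routes (16%) are unchanged.
Relative clearance = 0.1525 + 0.0253 + 0.16 = 0.3378.
Steady-state plasma level ∝ 1/CL: new value = 12.1 / 0.3378 = 36 μg/mL.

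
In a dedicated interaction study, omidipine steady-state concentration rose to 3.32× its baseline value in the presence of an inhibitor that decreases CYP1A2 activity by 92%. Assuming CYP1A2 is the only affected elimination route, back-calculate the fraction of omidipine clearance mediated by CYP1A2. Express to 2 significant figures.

Let x = fm,CYP1A2. Because steady-state concentration ∝ 1/CL, relative clearance fell to 1/3.32 = 0.3012.
Only the CYP1A2 route changed, so 0.3012 = x·0.08 + (1 − x), giving x = 0.76.

0.76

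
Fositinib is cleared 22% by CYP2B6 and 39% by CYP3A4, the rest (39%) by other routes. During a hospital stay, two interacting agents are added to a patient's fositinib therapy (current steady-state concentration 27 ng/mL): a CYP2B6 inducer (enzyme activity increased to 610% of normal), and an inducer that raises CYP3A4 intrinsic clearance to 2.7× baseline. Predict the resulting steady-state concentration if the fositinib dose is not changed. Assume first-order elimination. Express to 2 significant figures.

The CYP2B6 pathway (22% of clearance) rises to 6.1× activity: 0.22 × 6.1 = 1.342.
The CYP3A4 pathway (39% of clearance) increases to 2.7× activity: 0.39 × 2.7 = 1.053.
The remaining 39% of clearance is unaffected.
Relative clearance = 1.342 + 1.053 + 0.39 = 2.785.
New steady-state concentration = 27 / 2.785 = 9.7 ng/mL (concentration scales inversely with clearance).

9.7 ng/mL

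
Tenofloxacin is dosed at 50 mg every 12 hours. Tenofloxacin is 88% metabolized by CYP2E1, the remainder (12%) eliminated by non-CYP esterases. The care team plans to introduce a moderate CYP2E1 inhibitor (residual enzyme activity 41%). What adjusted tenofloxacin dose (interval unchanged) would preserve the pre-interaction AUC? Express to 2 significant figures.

24 mg

The CYP2E1 pathway (88% of clearance) is reduced to 0.41× activity: 0.88 × 0.41 = 0.3608.
The remaining 12% of clearance is unaffected.
New clearance relative to baseline: 0.3608 + 0.12 = 0.4808.
Css,avg = (dose rate)/CL, so holding Css fixed requires dose ∝ CL: 50 × 0.4808 = 24 mg.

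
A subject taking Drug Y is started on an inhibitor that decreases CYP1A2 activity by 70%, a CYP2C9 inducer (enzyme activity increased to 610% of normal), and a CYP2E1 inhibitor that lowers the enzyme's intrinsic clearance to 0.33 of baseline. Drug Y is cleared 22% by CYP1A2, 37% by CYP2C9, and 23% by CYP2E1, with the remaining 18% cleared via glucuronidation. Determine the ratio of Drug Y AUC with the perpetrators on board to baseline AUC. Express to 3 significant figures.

The CYP1A2 pathway (22% of clearance) drops to 0.3× activity: 0.22 × 0.3 = 0.066.
The CYP2C9 pathway (37% of clearance) is boosted to 6.1× activity: 0.37 × 6.1 = 2.257.
The CYP2E1 pathway (23% of clearance) drops to 0.33× activity: 0.23 × 0.33 = 0.0759.
Non-CYP routes (18%) are unchanged.
Relative clearance = 0.066 + 2.257 + 0.0759 + 0.18 = 2.5789.
Net AUC ratio = 1 / 2.5789 = 0.388.

0.388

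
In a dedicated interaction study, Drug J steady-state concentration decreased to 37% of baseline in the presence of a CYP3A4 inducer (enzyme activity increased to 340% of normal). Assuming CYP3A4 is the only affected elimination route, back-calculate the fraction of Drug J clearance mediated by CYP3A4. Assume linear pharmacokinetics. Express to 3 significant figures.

0.709

CL'/CL = 1 / 0.370 = 2.703
3.4·fm + (1 − fm) = 2.703
fm = (2.703 − 1) / (3.4 − 1) = 0.709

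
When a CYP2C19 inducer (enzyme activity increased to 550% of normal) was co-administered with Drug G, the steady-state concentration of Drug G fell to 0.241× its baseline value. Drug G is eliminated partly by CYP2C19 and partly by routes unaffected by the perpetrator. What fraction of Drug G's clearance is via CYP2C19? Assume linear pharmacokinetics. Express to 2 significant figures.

Write x for the fraction cleared via CYP2C19. The observed steady-state concentration change means clearance rose to 1/0.241 = 4.149 of baseline.
Only the CYP2C19 route changed, so 4.149 = x·5.5 + (1 − x), giving x = 0.70.

0.70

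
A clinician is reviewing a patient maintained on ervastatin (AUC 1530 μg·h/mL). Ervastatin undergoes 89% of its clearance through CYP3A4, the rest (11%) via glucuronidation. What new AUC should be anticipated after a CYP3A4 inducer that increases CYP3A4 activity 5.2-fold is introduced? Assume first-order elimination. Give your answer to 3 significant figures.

323 μg·h/mL

The CYP3A4 pathway (89% of clearance) rises to 5.2× activity: 0.89 × 5.2 = 4.628.
The remaining 11% of clearance is unaffected.
New clearance relative to baseline: 4.628 + 0.11 = 4.738.
New AUC = baseline ÷ relative clearance = 1530 / 4.738 = 323 μg·h/mL.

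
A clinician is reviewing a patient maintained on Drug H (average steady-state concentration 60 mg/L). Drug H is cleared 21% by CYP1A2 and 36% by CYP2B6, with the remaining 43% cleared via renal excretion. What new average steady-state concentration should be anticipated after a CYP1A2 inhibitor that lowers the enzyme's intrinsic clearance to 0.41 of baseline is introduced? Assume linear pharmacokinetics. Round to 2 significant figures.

68 mg/L

The CYP1A2 pathway (21% of clearance) drops to 0.41× activity: 0.21 × 0.41 = 0.0861.
CYP2B6 (36%) and the residual 43% are unaffected.
Relative clearance = 0.0861 + 0.36 + 0.43 = 0.8761.
New average steady-state concentration = baseline ÷ relative clearance = 60 / 0.8761 = 68 mg/L.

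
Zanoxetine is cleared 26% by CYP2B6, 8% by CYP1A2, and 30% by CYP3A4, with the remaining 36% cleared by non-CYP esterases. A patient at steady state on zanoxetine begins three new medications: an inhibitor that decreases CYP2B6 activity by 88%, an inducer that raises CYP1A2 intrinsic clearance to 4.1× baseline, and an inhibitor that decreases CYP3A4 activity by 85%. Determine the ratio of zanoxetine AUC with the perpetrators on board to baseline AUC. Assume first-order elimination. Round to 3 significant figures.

1.31

The CYP2B6 pathway (26% of clearance) drops to 0.12× activity: 0.26 × 0.12 = 0.0312.
The CYP1A2 pathway (8% of clearance) increases to 4.1× activity: 0.08 × 4.1 = 0.328.
The CYP3A4 pathway (30% of clearance) drops to 0.15× activity: 0.3 × 0.15 = 0.045.
The remaining 36% of clearance is unaffected.
CL_new/CL_old = 0.0312 + 0.328 + 0.045 + 0.36 = 0.7642.
Because AUC varies inversely with clearance, the combined effect is 1 / 0.7642 = 1.31.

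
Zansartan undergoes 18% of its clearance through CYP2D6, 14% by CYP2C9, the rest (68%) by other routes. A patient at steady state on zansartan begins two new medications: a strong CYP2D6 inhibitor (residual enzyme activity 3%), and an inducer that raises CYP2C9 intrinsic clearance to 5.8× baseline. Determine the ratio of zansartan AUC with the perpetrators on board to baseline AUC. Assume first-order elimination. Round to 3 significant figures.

CYP2D6: 0.18 × 0.03 = 0.0054
CYP2C9: 0.14 × 5.8 = 0.812
Other: 0.68 (unchanged)
Relative clearance = 0.0054 + 0.812 + 0.68 = 1.4974.
Net AUC ratio = 1 / 1.4974 = 0.668.

0.668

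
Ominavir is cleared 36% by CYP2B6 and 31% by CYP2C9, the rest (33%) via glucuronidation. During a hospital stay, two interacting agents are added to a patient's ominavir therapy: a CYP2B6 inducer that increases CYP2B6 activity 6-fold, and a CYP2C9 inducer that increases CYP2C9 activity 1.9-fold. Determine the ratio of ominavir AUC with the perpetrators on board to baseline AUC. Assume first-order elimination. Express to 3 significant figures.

0.325

CYP2B6: 0.36 × 6 = 2.16
CYP2C9: 0.31 × 1.9 = 0.589
Other: 0.33 (unchanged)
CL_new/CL_old = 2.16 + 0.589 + 0.33 = 3.079.
Net AUC ratio = 1 / 3.079 = 0.325.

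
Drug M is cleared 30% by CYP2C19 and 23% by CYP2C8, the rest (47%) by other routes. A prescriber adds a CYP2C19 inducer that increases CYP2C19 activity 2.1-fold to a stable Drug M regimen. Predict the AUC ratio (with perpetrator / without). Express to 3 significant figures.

The CYP2C19 pathway (30% of clearance) rises to 2.1× activity: 0.3 × 2.1 = 0.63.
CYP2C8 (23%) and the residual 47% are unaffected.
CL_new/CL_old = 0.63 + 0.23 + 0.47 = 1.33.
AUC is inversely proportional to clearance, so the fold-change is 1 / 1.33 = 0.752.

0.752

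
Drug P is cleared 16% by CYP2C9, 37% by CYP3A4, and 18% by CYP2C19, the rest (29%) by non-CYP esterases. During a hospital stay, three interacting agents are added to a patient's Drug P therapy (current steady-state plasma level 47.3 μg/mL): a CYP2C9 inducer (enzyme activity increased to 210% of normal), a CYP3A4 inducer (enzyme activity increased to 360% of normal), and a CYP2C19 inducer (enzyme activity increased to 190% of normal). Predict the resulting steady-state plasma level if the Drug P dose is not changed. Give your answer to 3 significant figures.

20.6 μg/mL

CYP2C9: 0.16 × 2.1 = 0.336
CYP3A4: 0.37 × 3.6 = 1.332
CYP2C19: 0.18 × 1.9 = 0.342
Other: 0.29 (unchanged)
CL_new/CL_old = 0.336 + 1.332 + 0.342 + 0.29 = 2.3.
Dividing the baseline by the relative clearance: 47.3 / 2.3 = 20.6 μg/mL.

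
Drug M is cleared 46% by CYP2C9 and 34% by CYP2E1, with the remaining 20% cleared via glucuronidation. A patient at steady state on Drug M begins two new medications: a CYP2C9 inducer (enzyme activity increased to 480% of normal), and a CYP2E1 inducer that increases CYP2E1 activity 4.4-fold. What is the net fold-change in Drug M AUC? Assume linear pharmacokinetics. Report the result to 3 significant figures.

0.256

The CYP2C9 pathway (46% of clearance) is boosted to 4.8× activity: 0.46 × 4.8 = 2.208.
The CYP2E1 pathway (34% of clearance) is boosted to 4.4× activity: 0.34 × 4.4 = 1.496.
Non-CYP routes (20%) are unchanged.
CL_new/CL_old = 2.208 + 1.496 + 0.2 = 3.904.
Net AUC ratio = 1 / 3.904 = 0.256.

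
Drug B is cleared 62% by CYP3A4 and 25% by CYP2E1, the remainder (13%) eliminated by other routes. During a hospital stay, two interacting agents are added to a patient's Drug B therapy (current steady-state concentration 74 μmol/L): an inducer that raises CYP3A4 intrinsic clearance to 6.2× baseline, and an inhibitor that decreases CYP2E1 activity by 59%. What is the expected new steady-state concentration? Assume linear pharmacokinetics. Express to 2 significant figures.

18 μmol/L

CYP3A4: 0.62 × 6.2 = 3.844
CYP2E1: 0.25 × 0.41 = 0.1025
Other: 0.13 (unchanged)
CL_new/CL_old = 3.844 + 0.1025 + 0.13 = 4.0765.
Steady-state concentration ∝ 1/CL: new value = 74 / 4.0765 = 18 μmol/L.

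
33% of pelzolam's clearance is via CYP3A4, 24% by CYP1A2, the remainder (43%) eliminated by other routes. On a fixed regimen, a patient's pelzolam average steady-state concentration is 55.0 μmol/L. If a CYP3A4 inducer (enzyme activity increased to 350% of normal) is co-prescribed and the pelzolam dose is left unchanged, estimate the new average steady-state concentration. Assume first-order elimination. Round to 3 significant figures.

30.1 μmol/L

The CYP3A4 pathway (33% of clearance) is boosted to 3.5× activity: 0.33 × 3.5 = 1.155.
CYP1A2 (24%) and the residual 43% are unaffected.
CL_new/CL_old = 1.155 + 0.24 + 0.43 = 1.825.
With dosing unchanged, average steady-state concentration scales as 1/CL: 55.0 / 1.825 = 30.1 μmol/L.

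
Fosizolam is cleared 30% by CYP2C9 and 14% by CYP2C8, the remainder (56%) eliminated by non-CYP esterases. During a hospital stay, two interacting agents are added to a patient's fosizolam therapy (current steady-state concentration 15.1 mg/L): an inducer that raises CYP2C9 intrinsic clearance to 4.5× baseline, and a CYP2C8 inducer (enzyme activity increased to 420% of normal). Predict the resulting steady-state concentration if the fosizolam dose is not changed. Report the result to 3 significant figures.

6.04 mg/L

The CYP2C9 pathway (30% of clearance) is boosted to 4.5× activity: 0.3 × 4.5 = 1.35.
The CYP2C8 pathway (14% of clearance) is boosted to 4.2× activity: 0.14 × 4.2 = 0.588.
The remaining 56% of clearance is unaffected.
Relative clearance = 1.35 + 0.588 + 0.56 = 2.498.
Steady-state concentration ∝ 1/CL: new value = 15.1 / 2.498 = 6.04 mg/L.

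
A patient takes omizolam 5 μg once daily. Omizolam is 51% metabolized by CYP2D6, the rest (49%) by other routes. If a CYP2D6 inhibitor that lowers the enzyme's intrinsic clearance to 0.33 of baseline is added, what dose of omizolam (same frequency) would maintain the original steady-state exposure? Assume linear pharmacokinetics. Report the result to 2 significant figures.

3.3 μg

The CYP2D6 pathway (51% of clearance) drops to 0.33× activity: 0.51 × 0.33 = 0.1683.
Non-CYP routes (49%) are unchanged.
CL_new/CL_old = 0.1683 + 0.49 = 0.6583.
To maintain the same steady-state level, dose must scale with clearance: new dose = 5 × 0.6583 = 3.3 μg.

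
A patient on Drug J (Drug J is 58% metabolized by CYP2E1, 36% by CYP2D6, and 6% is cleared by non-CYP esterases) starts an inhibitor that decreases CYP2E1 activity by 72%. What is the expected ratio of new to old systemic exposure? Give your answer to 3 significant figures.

CYP2E1: 0.58 × 0.28 = 0.1624
CYP2D6: 0.36 (unchanged)
Other: 0.06 (unchanged)
CL_new/CL_old = 0.1624 + 0.36 + 0.06 = 0.5824.
Systemic exposure ratio = CL_old/CL_new = 1 / 0.5824 = 1.72.

1.72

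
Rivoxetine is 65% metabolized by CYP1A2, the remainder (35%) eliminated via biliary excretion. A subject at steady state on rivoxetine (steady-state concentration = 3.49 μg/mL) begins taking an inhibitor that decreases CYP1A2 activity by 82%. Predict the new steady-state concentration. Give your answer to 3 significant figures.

The CYP1A2 pathway (65% of clearance) falls to 0.18× activity: 0.65 × 0.18 = 0.117.
The remaining 35% of clearance is unaffected.
New clearance relative to baseline: 0.117 + 0.35 = 0.467.
New steady-state concentration = baseline ÷ relative clearance = 3.49 / 0.467 = 7.47 μg/mL.

7.47 μg/mL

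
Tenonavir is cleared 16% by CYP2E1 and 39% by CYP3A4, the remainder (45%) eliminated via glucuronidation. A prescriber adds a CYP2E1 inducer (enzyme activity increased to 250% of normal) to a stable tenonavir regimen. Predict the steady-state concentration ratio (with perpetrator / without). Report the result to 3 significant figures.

0.806

CYP2E1: 0.16 × 2.5 = 0.4
CYP3A4: 0.39 (unchanged)
Other: 0.45 (unchanged)
New clearance relative to baseline: 0.4 + 0.39 + 0.45 = 1.24.
Since steady-state concentration ∝ 1/CL, the ratio is 1 / 1.24 = 0.806.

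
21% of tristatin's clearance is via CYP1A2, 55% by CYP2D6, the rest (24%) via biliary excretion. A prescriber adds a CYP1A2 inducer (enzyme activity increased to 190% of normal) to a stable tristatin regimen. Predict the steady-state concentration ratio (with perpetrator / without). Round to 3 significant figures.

0.841

The CYP1A2 pathway (21% of clearance) increases to 1.9× activity: 0.21 × 1.9 = 0.399.
CYP2D6 (55%) and the residual 24% are unaffected.
New clearance relative to baseline: 0.399 + 0.55 + 0.24 = 1.189.
Steady-state concentration is inversely proportional to clearance, so the fold-change is 1 / 1.189 = 0.841.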